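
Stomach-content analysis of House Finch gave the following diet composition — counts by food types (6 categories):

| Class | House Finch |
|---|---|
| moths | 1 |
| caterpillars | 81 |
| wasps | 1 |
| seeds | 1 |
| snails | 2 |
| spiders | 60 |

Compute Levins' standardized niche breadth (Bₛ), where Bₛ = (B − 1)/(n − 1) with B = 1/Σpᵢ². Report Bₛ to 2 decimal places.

Proportions for House Finch (n=146): 1/146=0.0068, 81/146=0.5548, 1/146=0.0068, 1/146=0.0068, 2/146=0.0137, 60/146=0.4110
Σpᵢ² = 0.0068² + 0.5548² + 0.0068² + 0.0068² + 0.0137² + 0.4110² = 0.000046 + 0.307803 + 0.000046 + 0.000046 + 0.000188 + 0.168921 = 0.477050
B = 1 / 0.477050 = 2.0962
Bₛ = (B − 1)/(n − 1) = (2.0962 − 1)/(6 − 1) = 1.0962/5 = 0.2192

0.22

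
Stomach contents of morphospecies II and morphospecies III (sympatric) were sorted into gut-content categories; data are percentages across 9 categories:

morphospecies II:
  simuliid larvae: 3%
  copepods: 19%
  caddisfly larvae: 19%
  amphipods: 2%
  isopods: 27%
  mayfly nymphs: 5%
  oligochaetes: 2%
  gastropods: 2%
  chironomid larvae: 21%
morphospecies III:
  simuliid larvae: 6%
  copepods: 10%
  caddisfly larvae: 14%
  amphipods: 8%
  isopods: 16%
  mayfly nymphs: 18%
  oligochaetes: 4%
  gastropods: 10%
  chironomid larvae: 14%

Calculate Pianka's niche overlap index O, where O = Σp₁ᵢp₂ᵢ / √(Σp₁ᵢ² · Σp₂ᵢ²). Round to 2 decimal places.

0.84

Convert percentages to proportions (divide by 100).
Σ p₁ᵢp₂ᵢ = 0.0018 + 0.0190 + 0.0266 + 0.0016 + 0.0432 + 0.0090 + 0.0008 + 0.0020 + 0.0294 = 0.1334
Σp_1ᵢ² = 0.03² + 0.19² + 0.19² + 0.02² + 0.27² + 0.05² + 0.02² + 0.02² + 0.21² = 0.0009 + 0.0361 + 0.0361 + 0.0004 + 0.0729 + 0.0025 + 0.0004 + 0.0004 + 0.0441 = 0.1938
Σp_2ᵢ² = 0.06² + 0.10² + 0.14² + 0.08² + 0.16² + 0.18² + 0.04² + 0.10² + 0.14² = 0.0036 + 0.0100 + 0.0196 + 0.0064 + 0.0256 + 0.0324 + 0.0016 + 0.0100 + 0.0196 = 0.1288
O = 0.1334 / √(0.1938 × 0.1288) = 0.1334 / 0.15799 = 0.8444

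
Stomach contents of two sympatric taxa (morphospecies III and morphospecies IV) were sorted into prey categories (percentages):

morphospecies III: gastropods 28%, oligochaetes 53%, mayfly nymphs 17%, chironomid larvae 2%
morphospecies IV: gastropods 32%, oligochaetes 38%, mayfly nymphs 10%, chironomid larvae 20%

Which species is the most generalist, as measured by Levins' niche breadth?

morphospecies IV

Convert percentages to proportions (divide by 100).
Σp_IIIᵢ² = 0.28² + 0.53² + 0.17² + 0.02² = 0.0784 + 0.2809 + 0.0289 + 0.0004 = 0.3886
B_III = 1 / 0.3886 = 2.5733
Σp_IVᵢ² = 0.32² + 0.38² + 0.10² + 0.20² = 0.1024 + 0.1444 + 0.0100 + 0.0400 = 0.2968
B_IV = 1 / 0.2968 = 3.3693
Highest B → broadest niche (most generalist): morphospecies IV (B = 3.37).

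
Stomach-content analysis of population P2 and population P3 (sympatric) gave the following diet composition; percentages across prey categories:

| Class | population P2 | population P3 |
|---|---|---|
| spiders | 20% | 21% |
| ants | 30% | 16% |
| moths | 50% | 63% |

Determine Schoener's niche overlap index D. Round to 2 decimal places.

Convert percentages to proportions (divide by 100).
Σ|p₁ᵢ − p₂ᵢ| = 0.01 + 0.14 + 0.13 = 0.28
D = 1 − ½ × 0.28 = 1 − 0.140 = 0.8600

0.86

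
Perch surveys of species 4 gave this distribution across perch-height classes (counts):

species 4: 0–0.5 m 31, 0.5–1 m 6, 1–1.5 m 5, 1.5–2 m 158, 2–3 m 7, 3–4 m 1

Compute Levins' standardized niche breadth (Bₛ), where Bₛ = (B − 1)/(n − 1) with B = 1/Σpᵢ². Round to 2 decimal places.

0.13

Proportions for species 4 (n=208): 31/208=0.1490, 6/208=0.0288, 5/208=0.0240, 158/208=0.7596, 7/208=0.0337, 1/208=0.0048
Σpᵢ² = 0.1490² + 0.0288² + 0.0240² + 0.7596² + 0.0337² + 0.0048² = 0.022201 + 0.000829 + 0.000576 + 0.576992 + 0.001136 + 0.000023 = 0.601757
B = 1 / 0.601757 = 1.6618
Bₛ = (B − 1)/(n − 1) = (1.6618 − 1)/(6 − 1) = 0.6618/5 = 0.1324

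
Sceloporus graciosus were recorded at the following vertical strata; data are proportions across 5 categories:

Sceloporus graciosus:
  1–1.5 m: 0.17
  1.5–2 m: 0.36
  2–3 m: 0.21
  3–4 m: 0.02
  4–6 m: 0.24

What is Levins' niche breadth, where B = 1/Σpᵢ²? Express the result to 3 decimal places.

3.837

Σpᵢ² = 0.17² + 0.36² + 0.21² + 0.02² + 0.24² = 0.0289 + 0.1296 + 0.0441 + 0.0004 + 0.0576 = 0.2606
B = 1 / 0.2606 = 3.83730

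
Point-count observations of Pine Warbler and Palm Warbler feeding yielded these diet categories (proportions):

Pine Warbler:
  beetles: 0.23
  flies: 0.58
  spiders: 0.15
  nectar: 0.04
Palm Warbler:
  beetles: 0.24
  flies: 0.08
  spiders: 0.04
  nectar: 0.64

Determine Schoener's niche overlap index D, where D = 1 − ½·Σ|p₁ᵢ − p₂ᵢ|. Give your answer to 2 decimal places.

0.39

Σ|p₁ᵢ − p₂ᵢ| = 0.01 + 0.50 + 0.11 + 0.60 = 1.22
D = 1 − ½ × 1.22 = 1 − 0.610 = 0.3900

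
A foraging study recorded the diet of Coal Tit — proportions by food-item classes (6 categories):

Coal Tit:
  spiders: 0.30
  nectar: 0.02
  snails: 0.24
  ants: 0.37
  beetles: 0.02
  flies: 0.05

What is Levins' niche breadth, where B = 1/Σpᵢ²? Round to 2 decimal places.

3.47

Σpᵢ² = 0.30² + 0.02² + 0.24² + 0.37² + 0.02² + 0.05² = 0.0900 + 0.0004 + 0.0576 + 0.1369 + 0.0004 + 0.0025 = 0.2878
B = 1 / 0.2878 = 3.4746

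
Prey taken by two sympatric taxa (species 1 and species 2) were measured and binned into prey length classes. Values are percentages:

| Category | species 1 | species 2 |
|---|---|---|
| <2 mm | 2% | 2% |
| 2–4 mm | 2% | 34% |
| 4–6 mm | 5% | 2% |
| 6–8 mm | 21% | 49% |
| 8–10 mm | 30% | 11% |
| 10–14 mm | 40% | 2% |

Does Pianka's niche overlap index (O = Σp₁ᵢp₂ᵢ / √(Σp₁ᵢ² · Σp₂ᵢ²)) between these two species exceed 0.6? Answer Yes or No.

No

Convert percentages to proportions (divide by 100).
Σ p₁ᵢp₂ᵢ = 0.0004 + 0.0068 + 0.0010 + 0.1029 + 0.0330 + 0.0080 = 0.1521
Σp_1ᵢ² = 0.02² + 0.02² + 0.05² + 0.21² + 0.30² + 0.40² = 0.0004 + 0.0004 + 0.0025 + 0.0441 + 0.0900 + 0.1600 = 0.2974
Σp_2ᵢ² = 0.02² + 0.34² + 0.02² + 0.49² + 0.11² + 0.02² = 0.0004 + 0.1156 + 0.0004 + 0.2401 + 0.0121 + 0.0004 = 0.3690
O = 0.1521 / √(0.2974 × 0.3690) = 0.1521 / 0.33127 = 0.4591
O = 0.4591 < 0.6 → No.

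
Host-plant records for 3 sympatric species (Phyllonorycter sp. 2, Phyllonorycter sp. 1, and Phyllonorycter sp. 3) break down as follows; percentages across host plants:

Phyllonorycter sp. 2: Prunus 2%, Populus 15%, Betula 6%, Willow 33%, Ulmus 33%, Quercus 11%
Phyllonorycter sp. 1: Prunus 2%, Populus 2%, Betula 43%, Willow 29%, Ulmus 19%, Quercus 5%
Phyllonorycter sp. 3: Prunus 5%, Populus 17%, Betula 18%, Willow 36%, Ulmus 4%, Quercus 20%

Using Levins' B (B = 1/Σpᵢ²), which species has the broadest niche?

Convert percentages to proportions (divide by 100).
Σp_2ᵢ² = 0.02² + 0.15² + 0.06² + 0.33² + 0.33² + 0.11² = 0.0004 + 0.0225 + 0.0036 + 0.1089 + 0.1089 + 0.0121 = 0.2564
B_2 = 1 / 0.2564 = 3.9002
Σp_1ᵢ² = 0.02² + 0.02² + 0.43² + 0.29² + 0.19² + 0.05² = 0.0004 + 0.0004 + 0.1849 + 0.0841 + 0.0361 + 0.0025 = 0.3084
B_1 = 1 / 0.3084 = 3.2425
Σp_3ᵢ² = 0.05² + 0.17² + 0.18² + 0.36² + 0.04² + 0.20² = 0.0025 + 0.0289 + 0.0324 + 0.1296 + 0.0016 + 0.0400 = 0.2350
B_3 = 1 / 0.2350 = 4.2553
Highest B → broadest niche (most generalist): Phyllonorycter sp. 3 (B = 4.26).

Phyllonorycter sp. 3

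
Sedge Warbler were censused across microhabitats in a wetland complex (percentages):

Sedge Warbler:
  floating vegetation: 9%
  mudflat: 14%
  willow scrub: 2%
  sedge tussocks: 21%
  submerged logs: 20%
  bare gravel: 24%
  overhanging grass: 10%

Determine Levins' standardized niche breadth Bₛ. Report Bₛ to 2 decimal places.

Convert percentages to proportions (divide by 100).
Σpᵢ² = 0.09² + 0.14² + 0.02² + 0.21² + 0.20² + 0.24² + 0.10² = 0.0081 + 0.0196 + 0.0004 + 0.0441 + 0.0400 + 0.0576 + 0.0100 = 0.1798
B = 1 / 0.1798 = 5.5617
Bₛ = (B − 1)/(n − 1) = (5.5617 − 1)/(7 − 1) = 4.5617/6 = 0.7603

0.76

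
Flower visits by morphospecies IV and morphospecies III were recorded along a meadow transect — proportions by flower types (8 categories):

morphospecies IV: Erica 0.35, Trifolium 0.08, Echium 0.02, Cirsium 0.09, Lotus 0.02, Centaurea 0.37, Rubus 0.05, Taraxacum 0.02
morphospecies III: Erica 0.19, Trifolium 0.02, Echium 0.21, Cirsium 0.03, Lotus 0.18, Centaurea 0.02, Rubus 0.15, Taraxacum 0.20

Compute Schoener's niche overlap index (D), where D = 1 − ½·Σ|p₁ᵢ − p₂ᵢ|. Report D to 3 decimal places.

0.370

Σ|p₁ᵢ − p₂ᵢ| = 0.16 + 0.06 + 0.19 + 0.06 + 0.16 + 0.35 + 0.10 + 0.18 = 1.26
D = 1 − ½ × 1.26 = 1 − 0.630 = 0.37000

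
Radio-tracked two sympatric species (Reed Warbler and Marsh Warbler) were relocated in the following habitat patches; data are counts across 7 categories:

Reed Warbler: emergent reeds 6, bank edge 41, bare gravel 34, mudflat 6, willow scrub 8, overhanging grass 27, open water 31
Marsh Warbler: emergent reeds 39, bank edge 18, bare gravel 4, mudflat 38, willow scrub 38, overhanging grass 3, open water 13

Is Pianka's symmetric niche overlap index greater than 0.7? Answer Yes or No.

No

Proportions for Reed Warbler (n=153): 6/153=0.0392, 41/153=0.2680, 34/153=0.2222, 6/153=0.0392, 8/153=0.0523, 27/153=0.1765, 31/153=0.2026
Proportions for Marsh Warbler (n=153): 39/153=0.2549, 18/153=0.1176, 4/153=0.0261, 38/153=0.2484, 38/153=0.2484, 3/153=0.0196, 13/153=0.0850
Σ p₁ᵢp₂ᵢ = 0.009992 + 0.031517 + 0.005799 + 0.009737 + 0.012991 + 0.003459 + 0.017221 = 0.090716
Σp_1ᵢ² = 0.0392² + 0.2680² + 0.2222² + 0.0392² + 0.0523² + 0.1765² + 0.2026² = 0.001537 + 0.071824 + 0.049373 + 0.001537 + 0.002735 + 0.031152 + 0.041047 = 0.199205
Σp_2ᵢ² = 0.2549² + 0.1176² + 0.0261² + 0.2484² + 0.2484² + 0.0196² + 0.0850² = 0.064974 + 0.013830 + 0.000681 + 0.061703 + 0.061703 + 0.000384 + 0.007225 = 0.210500
O = 0.090716 / √(0.199205 × 0.210500) = 0.090716 / 0.2047746 = 0.4430
O = 0.4430 < 0.7 → No.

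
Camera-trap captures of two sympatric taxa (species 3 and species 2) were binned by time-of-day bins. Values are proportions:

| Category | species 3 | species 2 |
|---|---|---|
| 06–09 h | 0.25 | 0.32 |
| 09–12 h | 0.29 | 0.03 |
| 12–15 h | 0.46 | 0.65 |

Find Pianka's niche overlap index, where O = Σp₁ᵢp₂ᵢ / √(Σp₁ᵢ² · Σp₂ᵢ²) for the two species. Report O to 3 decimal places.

0.893

Σ p₁ᵢp₂ᵢ = 0.0800 + 0.0087 + 0.2990 = 0.3877
Σp_1ᵢ² = 0.25² + 0.29² + 0.46² = 0.0625 + 0.0841 + 0.2116 = 0.3582
Σp_2ᵢ² = 0.32² + 0.03² + 0.65² = 0.1024 + 0.0009 + 0.4225 = 0.5258
O = 0.3877 / √(0.3582 × 0.5258) = 0.3877 / 0.433983 = 0.89335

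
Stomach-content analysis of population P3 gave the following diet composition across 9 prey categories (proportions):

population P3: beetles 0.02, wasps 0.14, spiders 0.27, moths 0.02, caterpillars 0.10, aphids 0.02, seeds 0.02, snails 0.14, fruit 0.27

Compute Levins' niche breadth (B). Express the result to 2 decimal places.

Σpᵢ² = 0.02² + 0.14² + 0.27² + 0.02² + 0.10² + 0.02² + 0.02² + 0.14² + 0.27² = 0.0004 + 0.0196 + 0.0729 + 0.0004 + 0.0100 + 0.0004 + 0.0004 + 0.0196 + 0.0729 = 0.1966
B = 1 / 0.1966 = 5.0865

5.09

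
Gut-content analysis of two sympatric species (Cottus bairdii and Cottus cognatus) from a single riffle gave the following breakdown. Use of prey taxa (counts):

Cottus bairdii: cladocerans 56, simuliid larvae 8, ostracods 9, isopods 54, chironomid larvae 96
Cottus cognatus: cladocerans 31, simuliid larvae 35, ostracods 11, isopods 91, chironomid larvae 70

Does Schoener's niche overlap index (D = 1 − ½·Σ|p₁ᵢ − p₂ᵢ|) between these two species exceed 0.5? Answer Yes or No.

Yes

Proportions for Cottus bairdii (n=223): 56/223=0.2511, 8/223=0.0359, 9/223=0.0404, 54/223=0.2422, 96/223=0.4305
Proportions for Cottus cognatus (n=238): 31/238=0.1303, 35/238=0.1471, 11/238=0.0462, 91/238=0.3824, 70/238=0.2941
Σ|p₁ᵢ − p₂ᵢ| = 0.1208 + 0.1112 + 0.0058 + 0.1402 + 0.1364 = 0.5144
D = 1 − ½ × 0.5144 = 1 − 0.25720 = 0.74280
D = 0.74280 > 0.5 → Yes.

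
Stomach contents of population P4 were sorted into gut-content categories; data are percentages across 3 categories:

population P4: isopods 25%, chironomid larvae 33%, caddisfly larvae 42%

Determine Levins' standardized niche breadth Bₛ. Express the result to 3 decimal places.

0.938

Convert percentages to proportions (divide by 100).
Σpᵢ² = 0.25² + 0.33² + 0.42² = 0.0625 + 0.1089 + 0.1764 = 0.3478
B = 1 / 0.3478 = 2.87522
Bₛ = (B − 1)/(n − 1) = (2.87522 − 1)/(3 − 1) = 1.87522/2 = 0.93761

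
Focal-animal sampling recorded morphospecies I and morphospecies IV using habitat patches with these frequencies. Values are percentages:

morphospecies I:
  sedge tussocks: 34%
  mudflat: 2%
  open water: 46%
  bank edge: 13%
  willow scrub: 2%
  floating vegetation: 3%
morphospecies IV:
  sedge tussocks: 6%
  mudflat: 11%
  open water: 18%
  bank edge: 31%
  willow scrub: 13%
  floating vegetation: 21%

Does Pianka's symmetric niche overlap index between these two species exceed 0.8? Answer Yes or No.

No

Convert percentages to proportions (divide by 100).
Σ p₁ᵢp₂ᵢ = 0.0204 + 0.0022 + 0.0828 + 0.0403 + 0.0026 + 0.0063 = 0.1546
Σp_1ᵢ² = 0.34² + 0.02² + 0.46² + 0.13² + 0.02² + 0.03² = 0.1156 + 0.0004 + 0.2116 + 0.0169 + 0.0004 + 0.0009 = 0.3458
Σp_2ᵢ² = 0.06² + 0.11² + 0.18² + 0.31² + 0.13² + 0.21² = 0.0036 + 0.0121 + 0.0324 + 0.0961 + 0.0169 + 0.0441 = 0.2052
O = 0.1546 / √(0.3458 × 0.2052) = 0.1546 / 0.26638 = 0.5804
O = 0.5804 < 0.8 → No.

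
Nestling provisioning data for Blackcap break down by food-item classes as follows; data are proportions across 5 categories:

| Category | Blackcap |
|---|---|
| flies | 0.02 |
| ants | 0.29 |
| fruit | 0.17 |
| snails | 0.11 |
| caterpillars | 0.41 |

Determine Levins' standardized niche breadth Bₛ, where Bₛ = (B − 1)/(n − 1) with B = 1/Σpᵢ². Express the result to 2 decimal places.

0.60

Σpᵢ² = 0.02² + 0.29² + 0.17² + 0.11² + 0.41² = 0.0004 + 0.0841 + 0.0289 + 0.0121 + 0.1681 = 0.2936
B = 1 / 0.2936 = 3.4060
Bₛ = (B − 1)/(n − 1) = (3.4060 − 1)/(5 − 1) = 2.4060/4 = 0.6015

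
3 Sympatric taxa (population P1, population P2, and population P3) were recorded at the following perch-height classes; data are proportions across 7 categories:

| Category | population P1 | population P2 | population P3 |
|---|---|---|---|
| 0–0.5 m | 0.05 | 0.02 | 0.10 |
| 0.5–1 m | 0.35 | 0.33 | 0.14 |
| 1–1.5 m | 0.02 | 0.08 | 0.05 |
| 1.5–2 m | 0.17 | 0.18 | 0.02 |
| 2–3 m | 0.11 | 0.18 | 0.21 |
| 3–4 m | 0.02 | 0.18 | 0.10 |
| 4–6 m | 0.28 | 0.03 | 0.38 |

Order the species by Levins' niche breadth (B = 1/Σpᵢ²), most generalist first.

Σp_P1ᵢ² = 0.05² + 0.35² + 0.02² + 0.17² + 0.11² + 0.02² + 0.28² = 0.0025 + 0.1225 + 0.0004 + 0.0289 + 0.0121 + 0.0004 + 0.0784 = 0.2452
B_P1 = 1 / 0.2452 = 4.0783
Σp_P2ᵢ² = 0.02² + 0.33² + 0.08² + 0.18² + 0.18² + 0.18² + 0.03² = 0.0004 + 0.1089 + 0.0064 + 0.0324 + 0.0324 + 0.0324 + 0.0009 = 0.2138
B_P2 = 1 / 0.2138 = 4.6773
Σp_P3ᵢ² = 0.10² + 0.14² + 0.05² + 0.02² + 0.21² + 0.10² + 0.38² = 0.0100 + 0.0196 + 0.0025 + 0.0004 + 0.0441 + 0.0100 + 0.1444 = 0.2310
B_P3 = 1 / 0.2310 = 4.3290
Ranking by B (broadest → narrowest): population P2 (4.68) > population P3 (4.33) > population P1 (4.08)

population P2 > population P3 > population P1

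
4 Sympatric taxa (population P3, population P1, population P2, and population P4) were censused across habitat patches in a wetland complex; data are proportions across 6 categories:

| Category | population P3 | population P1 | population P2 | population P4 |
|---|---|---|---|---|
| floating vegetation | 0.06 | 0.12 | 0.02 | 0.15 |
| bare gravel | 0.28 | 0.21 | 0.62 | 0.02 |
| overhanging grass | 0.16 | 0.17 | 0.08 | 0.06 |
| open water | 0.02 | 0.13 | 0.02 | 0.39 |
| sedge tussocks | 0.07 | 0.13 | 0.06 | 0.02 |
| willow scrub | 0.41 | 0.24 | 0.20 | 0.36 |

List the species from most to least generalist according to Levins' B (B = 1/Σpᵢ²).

Σp_P3ᵢ² = 0.06² + 0.28² + 0.16² + 0.02² + 0.07² + 0.41² = 0.0036 + 0.0784 + 0.0256 + 0.0004 + 0.0049 + 0.1681 = 0.2810
B_P3 = 1 / 0.2810 = 3.5587
Σp_P1ᵢ² = 0.12² + 0.21² + 0.17² + 0.13² + 0.13² + 0.24² = 0.0144 + 0.0441 + 0.0289 + 0.0169 + 0.0169 + 0.0576 = 0.1788
B_P1 = 1 / 0.1788 = 5.5928
Σp_P2ᵢ² = 0.02² + 0.62² + 0.08² + 0.02² + 0.06² + 0.20² = 0.0004 + 0.3844 + 0.0064 + 0.0004 + 0.0036 + 0.0400 = 0.4352
B_P2 = 1 / 0.4352 = 2.2978
Σp_P4ᵢ² = 0.15² + 0.02² + 0.06² + 0.39² + 0.02² + 0.36² = 0.0225 + 0.0004 + 0.0036 + 0.1521 + 0.0004 + 0.1296 = 0.3086
B_P4 = 1 / 0.3086 = 3.2404
Ranking by B (broadest → narrowest): population P1 (5.59) > population P3 (3.56) > population P4 (3.24) > population P2 (2.30)

population P1 > population P3 > population P4 > population P2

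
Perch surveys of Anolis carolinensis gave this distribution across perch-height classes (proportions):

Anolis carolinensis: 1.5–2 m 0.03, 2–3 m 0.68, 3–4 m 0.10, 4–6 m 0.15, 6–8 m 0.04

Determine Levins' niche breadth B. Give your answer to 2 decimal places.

2.01

Σpᵢ² = 0.03² + 0.68² + 0.10² + 0.15² + 0.04² = 0.0009 + 0.4624 + 0.0100 + 0.0225 + 0.0016 = 0.4974
B = 1 / 0.4974 = 2.0105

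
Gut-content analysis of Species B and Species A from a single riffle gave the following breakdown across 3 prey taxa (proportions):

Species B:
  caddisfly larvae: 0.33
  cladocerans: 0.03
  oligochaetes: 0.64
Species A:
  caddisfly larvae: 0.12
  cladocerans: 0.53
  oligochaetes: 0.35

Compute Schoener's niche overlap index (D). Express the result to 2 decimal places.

0.50

Σ|p₁ᵢ − p₂ᵢ| = 0.21 + 0.50 + 0.29 = 1.00
D = 1 − ½ × 1.00 = 1 − 0.500 = 0.5000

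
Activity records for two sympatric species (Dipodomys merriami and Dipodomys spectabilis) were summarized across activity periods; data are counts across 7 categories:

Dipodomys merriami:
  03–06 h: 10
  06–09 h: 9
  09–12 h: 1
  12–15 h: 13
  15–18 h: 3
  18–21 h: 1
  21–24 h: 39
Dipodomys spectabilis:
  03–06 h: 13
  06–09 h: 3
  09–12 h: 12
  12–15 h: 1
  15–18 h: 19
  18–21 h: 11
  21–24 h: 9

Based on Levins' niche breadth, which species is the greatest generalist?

Dipodomys spectabilis

Proportions for Dipodomys merriami (n=76): 10/76=0.1316, 9/76=0.1184, 1/76=0.0132, 13/76=0.1711, 3/76=0.0395, 1/76=0.0132, 39/76=0.5132
Proportions for Dipodomys spectabilis (n=68): 13/68=0.1912, 3/68=0.0441, 12/68=0.1765, 1/68=0.0147, 19/68=0.2794, 11/68=0.1618, 9/68=0.1324
Σp_merrᵢ² = 0.1316² + 0.1184² + 0.0132² + 0.1711² + 0.0395² + 0.0132² + 0.5132² = 0.017319 + 0.014019 + 0.000174 + 0.029275 + 0.001560 + 0.000174 + 0.263374 = 0.325895
B_merr = 1 / 0.325895 = 3.0685
Σp_specᵢ² = 0.1912² + 0.0441² + 0.1765² + 0.0147² + 0.2794² + 0.1618² + 0.1324² = 0.036557 + 0.001945 + 0.031152 + 0.000216 + 0.078064 + 0.026179 + 0.017530 = 0.191643
B_spec = 1 / 0.191643 = 5.2180
Highest B → broadest niche (most generalist): Dipodomys spectabilis (B = 5.22).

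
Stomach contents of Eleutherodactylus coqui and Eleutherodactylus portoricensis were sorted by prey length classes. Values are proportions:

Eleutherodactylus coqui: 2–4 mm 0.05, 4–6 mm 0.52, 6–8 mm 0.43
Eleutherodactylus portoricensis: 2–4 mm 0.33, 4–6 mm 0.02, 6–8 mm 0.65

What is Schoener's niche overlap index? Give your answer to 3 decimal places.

Σ|p₁ᵢ − p₂ᵢ| = 0.28 + 0.50 + 0.22 = 1.00
D = 1 − ½ × 1.00 = 1 − 0.500 = 0.50000

0.500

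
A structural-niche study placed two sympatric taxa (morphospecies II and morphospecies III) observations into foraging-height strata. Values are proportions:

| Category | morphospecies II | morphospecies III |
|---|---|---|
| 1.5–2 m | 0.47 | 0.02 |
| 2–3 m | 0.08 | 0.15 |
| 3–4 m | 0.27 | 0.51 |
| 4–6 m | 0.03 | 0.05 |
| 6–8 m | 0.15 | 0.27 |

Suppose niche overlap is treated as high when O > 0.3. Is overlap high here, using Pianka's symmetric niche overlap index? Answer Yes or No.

Σ p₁ᵢp₂ᵢ = 0.0094 + 0.0120 + 0.1377 + 0.0015 + 0.0405 = 0.2011
Σp_1ᵢ² = 0.47² + 0.08² + 0.27² + 0.03² + 0.15² = 0.2209 + 0.0064 + 0.0729 + 0.0009 + 0.0225 = 0.3236
Σp_2ᵢ² = 0.02² + 0.15² + 0.51² + 0.05² + 0.27² = 0.0004 + 0.0225 + 0.2601 + 0.0025 + 0.0729 = 0.3584
O = 0.2011 / √(0.3236 × 0.3584) = 0.2011 / 0.34056 = 0.5905
O = 0.5905 > 0.3 → Yes.

Yes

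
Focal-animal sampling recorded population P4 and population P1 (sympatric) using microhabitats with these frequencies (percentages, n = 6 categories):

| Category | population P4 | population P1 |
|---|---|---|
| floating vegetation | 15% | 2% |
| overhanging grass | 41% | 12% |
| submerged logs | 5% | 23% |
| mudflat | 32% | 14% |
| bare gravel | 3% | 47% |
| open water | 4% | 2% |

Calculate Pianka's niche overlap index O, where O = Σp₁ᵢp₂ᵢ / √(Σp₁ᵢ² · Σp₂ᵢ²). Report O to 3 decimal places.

Convert percentages to proportions (divide by 100).
Σ p₁ᵢp₂ᵢ = 0.0030 + 0.0492 + 0.0115 + 0.0448 + 0.0141 + 0.0008 = 0.1234
Σp_1ᵢ² = 0.15² + 0.41² + 0.05² + 0.32² + 0.03² + 0.04² = 0.0225 + 0.1681 + 0.0025 + 0.1024 + 0.0009 + 0.0016 = 0.2980
Σp_2ᵢ² = 0.02² + 0.12² + 0.23² + 0.14² + 0.47² + 0.02² = 0.0004 + 0.0144 + 0.0529 + 0.0196 + 0.2209 + 0.0004 = 0.3086
O = 0.1234 / √(0.2980 × 0.3086) = 0.1234 / 0.303254 = 0.40692

0.407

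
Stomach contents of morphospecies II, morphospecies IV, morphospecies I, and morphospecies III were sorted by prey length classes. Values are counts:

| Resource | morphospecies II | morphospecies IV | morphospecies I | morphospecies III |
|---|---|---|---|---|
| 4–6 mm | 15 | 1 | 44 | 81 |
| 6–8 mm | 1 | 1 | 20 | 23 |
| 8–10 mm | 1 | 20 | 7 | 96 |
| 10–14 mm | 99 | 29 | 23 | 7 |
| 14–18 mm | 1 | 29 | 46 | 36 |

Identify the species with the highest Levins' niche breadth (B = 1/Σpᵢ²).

Proportions for morphospecies II (n=117): 15/117=0.1282, 1/117=0.0085, 1/117=0.0085, 99/117=0.8462, 1/117=0.0085
Proportions for morphospecies IV (n=80): 1/80=0.0125, 1/80=0.0125, 20/80=0.2500, 29/80=0.3625, 29/80=0.3625
Proportions for morphospecies I (n=140): 44/140=0.3143, 20/140=0.1429, 7/140=0.0500, 23/140=0.1643, 46/140=0.3286
Proportions for morphospecies III (n=243): 81/243=0.3333, 23/243=0.0947, 96/243=0.3951, 7/243=0.0288, 36/243=0.1481
Σp_IIᵢ² = 0.1282² + 0.0085² + 0.0085² + 0.8462² + 0.0085² = 0.016435 + 0.000072 + 0.000072 + 0.716054 + 0.000072 = 0.732705
B_II = 1 / 0.732705 = 1.3648
Σp_IVᵢ² = 0.0125² + 0.0125² + 0.2500² + 0.3625² + 0.3625² = 0.000156 + 0.000156 + 0.062500 + 0.131406 + 0.131406 = 0.325624
B_IV = 1 / 0.325624 = 3.0710
Σp_Iᵢ² = 0.3143² + 0.1429² + 0.0500² + 0.1643² + 0.3286² = 0.098784 + 0.020420 + 0.002500 + 0.026994 + 0.107978 = 0.256676
B_I = 1 / 0.256676 = 3.8960
Σp_IIIᵢ² = 0.3333² + 0.0947² + 0.3951² + 0.0288² + 0.1481² = 0.111089 + 0.008968 + 0.156104 + 0.000829 + 0.021934 = 0.298924
B_III = 1 / 0.298924 = 3.3453
Highest B → broadest niche (most generalist): morphospecies I (B = 3.90).

morphospecies I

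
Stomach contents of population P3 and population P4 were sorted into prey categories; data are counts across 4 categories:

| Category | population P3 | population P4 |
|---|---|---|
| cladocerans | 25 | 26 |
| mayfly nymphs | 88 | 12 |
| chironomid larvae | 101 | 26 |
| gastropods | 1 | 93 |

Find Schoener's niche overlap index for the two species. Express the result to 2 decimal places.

Proportions for population P3 (n=215): 25/215=0.1163, 88/215=0.4093, 101/215=0.4698, 1/215=0.0047
Proportions for population P4 (n=157): 26/157=0.1656, 12/157=0.0764, 26/157=0.1656, 93/157=0.5924
Σ|p₁ᵢ − p₂ᵢ| = 0.0493 + 0.3329 + 0.3042 + 0.5877 = 1.2741
D = 1 − ½ × 1.2741 = 1 − 0.63705 = 0.36295

0.36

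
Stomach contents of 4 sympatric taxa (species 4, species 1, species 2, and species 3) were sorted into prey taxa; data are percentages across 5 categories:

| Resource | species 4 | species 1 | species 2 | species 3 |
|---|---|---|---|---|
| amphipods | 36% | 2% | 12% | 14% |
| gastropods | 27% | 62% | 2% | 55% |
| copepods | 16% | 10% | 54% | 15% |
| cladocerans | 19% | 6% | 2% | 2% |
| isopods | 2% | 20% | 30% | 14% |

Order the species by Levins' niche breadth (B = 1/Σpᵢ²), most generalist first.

species 4 > species 3 > species 2 > species 1

Convert percentages to proportions (divide by 100).
Σp_4ᵢ² = 0.36² + 0.27² + 0.16² + 0.19² + 0.02² = 0.1296 + 0.0729 + 0.0256 + 0.0361 + 0.0004 = 0.2646
B_4 = 1 / 0.2646 = 3.7793
Σp_1ᵢ² = 0.02² + 0.62² + 0.10² + 0.06² + 0.20² = 0.0004 + 0.3844 + 0.0100 + 0.0036 + 0.0400 = 0.4384
B_1 = 1 / 0.4384 = 2.2810
Σp_2ᵢ² = 0.12² + 0.02² + 0.54² + 0.02² + 0.30² = 0.0144 + 0.0004 + 0.2916 + 0.0004 + 0.0900 = 0.3968
B_2 = 1 / 0.3968 = 2.5202
Σp_3ᵢ² = 0.14² + 0.55² + 0.15² + 0.02² + 0.14² = 0.0196 + 0.3025 + 0.0225 + 0.0004 + 0.0196 = 0.3646
B_3 = 1 / 0.3646 = 2.7427
Ranking by B (broadest → narrowest): species 4 (3.78) > species 3 (2.74) > species 2 (2.52) > species 1 (2.28)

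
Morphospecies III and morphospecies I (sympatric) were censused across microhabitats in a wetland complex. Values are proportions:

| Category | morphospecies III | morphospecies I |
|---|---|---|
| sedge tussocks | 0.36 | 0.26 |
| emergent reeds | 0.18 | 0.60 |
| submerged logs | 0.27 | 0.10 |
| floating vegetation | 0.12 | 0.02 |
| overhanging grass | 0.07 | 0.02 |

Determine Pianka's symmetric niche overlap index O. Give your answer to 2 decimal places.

0.70

Σ p₁ᵢp₂ᵢ = 0.0936 + 0.1080 + 0.0270 + 0.0024 + 0.0014 = 0.2324
Σp_1ᵢ² = 0.36² + 0.18² + 0.27² + 0.12² + 0.07² = 0.1296 + 0.0324 + 0.0729 + 0.0144 + 0.0049 = 0.2542
Σp_2ᵢ² = 0.26² + 0.60² + 0.10² + 0.02² + 0.02² = 0.0676 + 0.3600 + 0.0100 + 0.0004 + 0.0004 = 0.4384
O = 0.2324 / √(0.2542 × 0.4384) = 0.2324 / 0.33383 = 0.6962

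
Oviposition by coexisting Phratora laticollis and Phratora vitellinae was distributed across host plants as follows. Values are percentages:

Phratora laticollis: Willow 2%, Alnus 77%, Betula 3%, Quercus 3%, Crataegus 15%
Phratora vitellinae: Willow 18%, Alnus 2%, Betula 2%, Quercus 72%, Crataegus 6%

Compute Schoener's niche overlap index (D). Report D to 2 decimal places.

Convert percentages to proportions (divide by 100).
Σ|p₁ᵢ − p₂ᵢ| = 0.16 + 0.75 + 0.01 + 0.69 + 0.09 = 1.70
D = 1 − ½ × 1.70 = 1 − 0.850 = 0.1500

0.15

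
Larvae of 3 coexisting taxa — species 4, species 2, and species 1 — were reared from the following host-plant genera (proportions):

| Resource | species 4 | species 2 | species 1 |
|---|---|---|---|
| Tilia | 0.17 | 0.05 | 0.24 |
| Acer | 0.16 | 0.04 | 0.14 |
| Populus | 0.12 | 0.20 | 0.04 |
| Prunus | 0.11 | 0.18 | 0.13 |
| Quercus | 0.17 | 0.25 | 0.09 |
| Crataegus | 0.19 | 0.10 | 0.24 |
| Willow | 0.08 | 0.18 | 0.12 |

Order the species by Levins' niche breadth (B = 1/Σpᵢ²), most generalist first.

species 4 > species 1 > species 2

Σp_4ᵢ² = 0.17² + 0.16² + 0.12² + 0.11² + 0.17² + 0.19² + 0.08² = 0.0289 + 0.0256 + 0.0144 + 0.0121 + 0.0289 + 0.0361 + 0.0064 = 0.1524
B_4 = 1 / 0.1524 = 6.5617
Σp_2ᵢ² = 0.05² + 0.04² + 0.20² + 0.18² + 0.25² + 0.10² + 0.18² = 0.0025 + 0.0016 + 0.0400 + 0.0324 + 0.0625 + 0.0100 + 0.0324 = 0.1814
B_2 = 1 / 0.1814 = 5.5127
Σp_1ᵢ² = 0.24² + 0.14² + 0.04² + 0.13² + 0.09² + 0.24² + 0.12² = 0.0576 + 0.0196 + 0.0016 + 0.0169 + 0.0081 + 0.0576 + 0.0144 = 0.1758
B_1 = 1 / 0.1758 = 5.6883
Ranking by B (broadest → narrowest): species 4 (6.56) > species 1 (5.69) > species 2 (5.51)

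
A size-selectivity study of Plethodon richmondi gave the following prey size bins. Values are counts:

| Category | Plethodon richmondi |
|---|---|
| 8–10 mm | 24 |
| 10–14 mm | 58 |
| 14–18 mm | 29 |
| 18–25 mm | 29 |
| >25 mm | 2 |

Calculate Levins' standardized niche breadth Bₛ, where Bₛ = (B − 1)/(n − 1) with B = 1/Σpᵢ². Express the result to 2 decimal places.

Proportions for Plethodon richmondi (n=142): 24/142=0.1690, 58/142=0.4085, 29/142=0.2042, 29/142=0.2042, 2/142=0.0141
Σpᵢ² = 0.1690² + 0.4085² + 0.2042² + 0.2042² + 0.0141² = 0.028561 + 0.166872 + 0.041698 + 0.041698 + 0.000199 = 0.279028
B = 1 / 0.279028 = 3.5839
Bₛ = (B − 1)/(n − 1) = (3.5839 − 1)/(5 − 1) = 2.5839/4 = 0.6460

0.65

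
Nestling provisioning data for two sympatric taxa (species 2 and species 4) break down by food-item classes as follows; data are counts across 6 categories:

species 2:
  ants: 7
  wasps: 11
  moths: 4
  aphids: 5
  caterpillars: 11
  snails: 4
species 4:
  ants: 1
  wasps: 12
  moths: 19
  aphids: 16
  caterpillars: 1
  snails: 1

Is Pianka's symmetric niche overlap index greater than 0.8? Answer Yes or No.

No

Proportions for species 2 (n=42): 7/42=0.1667, 11/42=0.2619, 4/42=0.0952, 5/42=0.1190, 11/42=0.2619, 4/42=0.0952
Proportions for species 4 (n=50): 1/50=0.0200, 12/50=0.2400, 19/50=0.3800, 16/50=0.3200, 1/50=0.0200, 1/50=0.0200
Σ p₁ᵢp₂ᵢ = 0.003334 + 0.062856 + 0.036176 + 0.038080 + 0.005238 + 0.001904 = 0.147588
Σp_1ᵢ² = 0.1667² + 0.2619² + 0.0952² + 0.1190² + 0.2619² + 0.0952² = 0.027789 + 0.068592 + 0.009063 + 0.014161 + 0.068592 + 0.009063 = 0.197260
Σp_2ᵢ² = 0.0200² + 0.2400² + 0.3800² + 0.3200² + 0.0200² + 0.0200² = 0.000400 + 0.057600 + 0.144400 + 0.102400 + 0.000400 + 0.000400 = 0.305600
O = 0.147588 / √(0.197260 × 0.305600) = 0.147588 / 0.2455253 = 0.6011
O = 0.6011 < 0.8 → No.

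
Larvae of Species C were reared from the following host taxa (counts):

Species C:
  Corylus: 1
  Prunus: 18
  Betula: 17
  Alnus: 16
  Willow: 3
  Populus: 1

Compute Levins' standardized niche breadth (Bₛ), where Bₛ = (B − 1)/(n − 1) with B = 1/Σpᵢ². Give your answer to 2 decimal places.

Proportions for Species C (n=56): 1/56=0.0179, 18/56=0.3214, 17/56=0.3036, 16/56=0.2857, 3/56=0.0536, 1/56=0.0179
Σpᵢ² = 0.0179² + 0.3214² + 0.3036² + 0.2857² + 0.0536² + 0.0179² = 0.000320 + 0.103298 + 0.092173 + 0.081624 + 0.002873 + 0.000320 = 0.280608
B = 1 / 0.280608 = 3.5637
Bₛ = (B − 1)/(n − 1) = (3.5637 − 1)/(6 − 1) = 2.5637/5 = 0.5127

0.51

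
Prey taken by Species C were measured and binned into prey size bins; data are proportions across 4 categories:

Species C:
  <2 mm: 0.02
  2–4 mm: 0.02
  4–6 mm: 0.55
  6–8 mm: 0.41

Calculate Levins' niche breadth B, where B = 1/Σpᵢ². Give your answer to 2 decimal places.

2.12

Σpᵢ² = 0.02² + 0.02² + 0.55² + 0.41² = 0.0004 + 0.0004 + 0.3025 + 0.1681 = 0.4714
B = 1 / 0.4714 = 2.1213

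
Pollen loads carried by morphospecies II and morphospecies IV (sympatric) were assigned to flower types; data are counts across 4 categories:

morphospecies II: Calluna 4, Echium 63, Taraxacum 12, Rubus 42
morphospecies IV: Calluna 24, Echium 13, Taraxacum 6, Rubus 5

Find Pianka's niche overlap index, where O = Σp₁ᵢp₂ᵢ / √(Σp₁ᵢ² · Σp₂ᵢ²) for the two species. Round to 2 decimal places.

0.55

Proportions for morphospecies II (n=121): 4/121=0.0331, 63/121=0.5207, 12/121=0.0992, 42/121=0.3471
Proportions for morphospecies IV (n=48): 24/48=0.5000, 13/48=0.2708, 6/48=0.1250, 5/48=0.1042
Σ p₁ᵢp₂ᵢ = 0.016550 + 0.141006 + 0.012400 + 0.036168 = 0.206124
Σp_1ᵢ² = 0.0331² + 0.5207² + 0.0992² + 0.3471² = 0.001096 + 0.271128 + 0.009841 + 0.120478 = 0.402543
Σp_2ᵢ² = 0.5000² + 0.2708² + 0.1250² + 0.1042² = 0.250000 + 0.073333 + 0.015625 + 0.010858 = 0.349816
O = 0.206124 / √(0.402543 × 0.349816) = 0.206124 / 0.3752546 = 0.5493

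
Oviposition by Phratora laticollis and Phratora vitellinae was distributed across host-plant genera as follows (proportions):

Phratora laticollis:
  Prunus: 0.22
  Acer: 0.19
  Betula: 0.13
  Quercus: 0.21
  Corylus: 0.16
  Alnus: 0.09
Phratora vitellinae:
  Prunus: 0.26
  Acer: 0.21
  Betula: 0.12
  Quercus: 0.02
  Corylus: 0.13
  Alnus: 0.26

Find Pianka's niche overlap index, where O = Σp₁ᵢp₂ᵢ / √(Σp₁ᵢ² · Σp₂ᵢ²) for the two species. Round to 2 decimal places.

0.83

Σ p₁ᵢp₂ᵢ = 0.0572 + 0.0399 + 0.0156 + 0.0042 + 0.0208 + 0.0234 = 0.1611
Σp_1ᵢ² = 0.22² + 0.19² + 0.13² + 0.21² + 0.16² + 0.09² = 0.0484 + 0.0361 + 0.0169 + 0.0441 + 0.0256 + 0.0081 = 0.1792
Σp_2ᵢ² = 0.26² + 0.21² + 0.12² + 0.02² + 0.13² + 0.26² = 0.0676 + 0.0441 + 0.0144 + 0.0004 + 0.0169 + 0.0676 = 0.2110
O = 0.1611 / √(0.1792 × 0.2110) = 0.1611 / 0.19445 = 0.8285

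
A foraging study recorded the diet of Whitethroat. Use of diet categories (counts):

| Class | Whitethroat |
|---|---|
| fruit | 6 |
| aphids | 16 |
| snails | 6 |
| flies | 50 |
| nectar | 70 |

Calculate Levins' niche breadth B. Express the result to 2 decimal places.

2.83

Proportions for Whitethroat (n=148): 6/148=0.0405, 16/148=0.1081, 6/148=0.0405, 50/148=0.3378, 70/148=0.4730
Σpᵢ² = 0.0405² + 0.1081² + 0.0405² + 0.3378² + 0.4730² = 0.001640 + 0.011686 + 0.001640 + 0.114109 + 0.223729 = 0.352804
B = 1 / 0.352804 = 2.8344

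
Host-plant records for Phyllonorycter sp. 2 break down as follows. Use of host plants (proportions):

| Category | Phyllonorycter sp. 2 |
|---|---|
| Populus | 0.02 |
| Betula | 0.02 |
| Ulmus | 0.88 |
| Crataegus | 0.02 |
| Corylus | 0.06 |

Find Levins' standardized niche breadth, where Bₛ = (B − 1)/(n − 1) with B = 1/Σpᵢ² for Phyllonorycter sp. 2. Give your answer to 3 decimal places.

0.071

Σpᵢ² = 0.02² + 0.02² + 0.88² + 0.02² + 0.06² = 0.0004 + 0.0004 + 0.7744 + 0.0004 + 0.0036 = 0.7792
B = 1 / 0.7792 = 1.28337
Bₛ = (B − 1)/(n − 1) = (1.28337 − 1)/(5 − 1) = 0.28337/4 = 0.07084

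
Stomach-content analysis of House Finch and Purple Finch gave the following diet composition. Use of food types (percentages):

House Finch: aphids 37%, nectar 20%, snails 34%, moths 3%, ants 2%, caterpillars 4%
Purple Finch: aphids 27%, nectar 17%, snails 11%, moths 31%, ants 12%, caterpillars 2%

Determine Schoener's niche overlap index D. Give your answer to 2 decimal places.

0.62

Convert percentages to proportions (divide by 100).
Σ|p₁ᵢ − p₂ᵢ| = 0.10 + 0.03 + 0.23 + 0.28 + 0.10 + 0.02 = 0.76
D = 1 − ½ × 0.76 = 1 − 0.380 = 0.6200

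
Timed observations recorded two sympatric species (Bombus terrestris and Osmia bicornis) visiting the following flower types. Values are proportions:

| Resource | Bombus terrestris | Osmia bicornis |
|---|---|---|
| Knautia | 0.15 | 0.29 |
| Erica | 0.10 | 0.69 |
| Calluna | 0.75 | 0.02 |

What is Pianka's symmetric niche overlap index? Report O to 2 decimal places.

Σ p₁ᵢp₂ᵢ = 0.0435 + 0.0690 + 0.0150 = 0.1275
Σp_1ᵢ² = 0.15² + 0.10² + 0.75² = 0.0225 + 0.0100 + 0.5625 = 0.5950
Σp_2ᵢ² = 0.29² + 0.69² + 0.02² = 0.0841 + 0.4761 + 0.0004 = 0.5606
O = 0.1275 / √(0.5950 × 0.5606) = 0.1275 / 0.57754 = 0.2208

0.22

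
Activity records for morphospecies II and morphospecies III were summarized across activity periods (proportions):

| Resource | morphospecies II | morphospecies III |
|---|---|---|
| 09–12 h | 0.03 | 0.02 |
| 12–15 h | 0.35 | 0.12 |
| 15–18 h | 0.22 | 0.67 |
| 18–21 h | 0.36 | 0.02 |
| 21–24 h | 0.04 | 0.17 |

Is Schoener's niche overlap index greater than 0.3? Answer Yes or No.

Yes

Σ|p₁ᵢ − p₂ᵢ| = 0.01 + 0.23 + 0.45 + 0.34 + 0.13 = 1.16
D = 1 − ½ × 1.16 = 1 − 0.580 = 0.4200
D = 0.4200 > 0.3 → Yes.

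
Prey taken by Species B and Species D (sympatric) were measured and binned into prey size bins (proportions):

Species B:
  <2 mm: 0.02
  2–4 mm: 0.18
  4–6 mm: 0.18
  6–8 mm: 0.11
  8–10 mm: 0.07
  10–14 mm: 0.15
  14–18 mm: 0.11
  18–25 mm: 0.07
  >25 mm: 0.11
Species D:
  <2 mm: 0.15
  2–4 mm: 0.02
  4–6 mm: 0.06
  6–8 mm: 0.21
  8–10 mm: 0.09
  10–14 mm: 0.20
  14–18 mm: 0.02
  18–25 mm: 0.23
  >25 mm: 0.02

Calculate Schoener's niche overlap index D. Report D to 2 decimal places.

0.54

Σ|p₁ᵢ − p₂ᵢ| = 0.13 + 0.16 + 0.12 + 0.10 + 0.02 + 0.05 + 0.09 + 0.16 + 0.09 = 0.92
D = 1 − ½ × 0.92 = 1 − 0.460 = 0.5400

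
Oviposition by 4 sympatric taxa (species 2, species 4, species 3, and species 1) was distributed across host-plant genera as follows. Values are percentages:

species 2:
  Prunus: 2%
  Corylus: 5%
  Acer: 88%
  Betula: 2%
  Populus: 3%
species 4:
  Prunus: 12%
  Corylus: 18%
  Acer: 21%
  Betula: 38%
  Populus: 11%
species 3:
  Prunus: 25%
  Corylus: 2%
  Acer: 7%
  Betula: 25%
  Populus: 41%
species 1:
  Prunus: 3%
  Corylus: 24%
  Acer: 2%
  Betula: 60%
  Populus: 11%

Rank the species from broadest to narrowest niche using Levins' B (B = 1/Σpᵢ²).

species 4 > species 3 > species 1 > species 2

Convert percentages to proportions (divide by 100).
Σp_2ᵢ² = 0.02² + 0.05² + 0.88² + 0.02² + 0.03² = 0.0004 + 0.0025 + 0.7744 + 0.0004 + 0.0009 = 0.7786
B_2 = 1 / 0.7786 = 1.2844
Σp_4ᵢ² = 0.12² + 0.18² + 0.21² + 0.38² + 0.11² = 0.0144 + 0.0324 + 0.0441 + 0.1444 + 0.0121 = 0.2474
B_4 = 1 / 0.2474 = 4.0420
Σp_3ᵢ² = 0.25² + 0.02² + 0.07² + 0.25² + 0.41² = 0.0625 + 0.0004 + 0.0049 + 0.0625 + 0.1681 = 0.2984
B_3 = 1 / 0.2984 = 3.3512
Σp_1ᵢ² = 0.03² + 0.24² + 0.02² + 0.60² + 0.11² = 0.0009 + 0.0576 + 0.0004 + 0.3600 + 0.0121 = 0.4310
B_1 = 1 / 0.4310 = 2.3202
Ranking by B (broadest → narrowest): species 4 (4.04) > species 3 (3.35) > species 1 (2.32) > species 2 (1.28)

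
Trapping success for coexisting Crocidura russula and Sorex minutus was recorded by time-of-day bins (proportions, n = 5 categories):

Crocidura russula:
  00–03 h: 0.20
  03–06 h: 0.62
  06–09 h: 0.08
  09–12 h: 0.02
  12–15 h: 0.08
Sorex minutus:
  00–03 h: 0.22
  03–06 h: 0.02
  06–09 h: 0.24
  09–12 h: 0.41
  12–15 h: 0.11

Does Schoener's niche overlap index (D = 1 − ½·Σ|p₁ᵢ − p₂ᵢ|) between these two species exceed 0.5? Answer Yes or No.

Σ|p₁ᵢ − p₂ᵢ| = 0.02 + 0.60 + 0.16 + 0.39 + 0.03 = 1.20
D = 1 − ½ × 1.20 = 1 − 0.600 = 0.4000
D = 0.4000 < 0.5 → No.

No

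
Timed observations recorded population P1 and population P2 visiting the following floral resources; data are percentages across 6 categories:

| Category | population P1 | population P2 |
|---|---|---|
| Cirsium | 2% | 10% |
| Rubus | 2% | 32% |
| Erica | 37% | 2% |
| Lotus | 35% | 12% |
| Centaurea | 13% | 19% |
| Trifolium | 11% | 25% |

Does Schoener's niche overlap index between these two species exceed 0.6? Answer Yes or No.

No

Convert percentages to proportions (divide by 100).
Σ|p₁ᵢ − p₂ᵢ| = 0.08 + 0.30 + 0.35 + 0.23 + 0.06 + 0.14 = 1.16
D = 1 − ½ × 1.16 = 1 − 0.580 = 0.4200
D = 0.4200 < 0.6 → No.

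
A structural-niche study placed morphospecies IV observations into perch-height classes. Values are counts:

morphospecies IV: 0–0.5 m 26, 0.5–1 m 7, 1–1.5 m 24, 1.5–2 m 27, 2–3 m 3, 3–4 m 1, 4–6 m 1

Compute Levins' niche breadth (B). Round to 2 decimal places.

3.88

Proportions for morphospecies IV (n=89): 26/89=0.2921, 7/89=0.0787, 24/89=0.2697, 27/89=0.3034, 3/89=0.0337, 1/89=0.0112, 1/89=0.0112
Σpᵢ² = 0.2921² + 0.0787² + 0.2697² + 0.3034² + 0.0337² + 0.0112² + 0.0112² = 0.085322 + 0.006194 + 0.072738 + 0.092052 + 0.001136 + 0.000125 + 0.000125 = 0.257692
B = 1 / 0.257692 = 3.8806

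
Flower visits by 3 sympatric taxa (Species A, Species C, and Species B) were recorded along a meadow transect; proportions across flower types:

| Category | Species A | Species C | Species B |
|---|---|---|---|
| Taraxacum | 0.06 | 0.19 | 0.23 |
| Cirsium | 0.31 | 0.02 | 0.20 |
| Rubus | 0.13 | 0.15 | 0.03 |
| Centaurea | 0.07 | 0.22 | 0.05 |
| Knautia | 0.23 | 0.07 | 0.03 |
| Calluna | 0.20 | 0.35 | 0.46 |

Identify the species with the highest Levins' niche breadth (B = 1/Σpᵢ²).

Species A

Σp_Aᵢ² = 0.06² + 0.31² + 0.13² + 0.07² + 0.23² + 0.20² = 0.0036 + 0.0961 + 0.0169 + 0.0049 + 0.0529 + 0.0400 = 0.2144
B_A = 1 / 0.2144 = 4.6642
Σp_Cᵢ² = 0.19² + 0.02² + 0.15² + 0.22² + 0.07² + 0.35² = 0.0361 + 0.0004 + 0.0225 + 0.0484 + 0.0049 + 0.1225 = 0.2348
B_C = 1 / 0.2348 = 4.2589
Σp_Bᵢ² = 0.23² + 0.20² + 0.03² + 0.05² + 0.03² + 0.46² = 0.0529 + 0.0400 + 0.0009 + 0.0025 + 0.0009 + 0.2116 = 0.3088
B_B = 1 / 0.3088 = 3.2383
Highest B → broadest niche (most generalist): Species A (B = 4.66).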